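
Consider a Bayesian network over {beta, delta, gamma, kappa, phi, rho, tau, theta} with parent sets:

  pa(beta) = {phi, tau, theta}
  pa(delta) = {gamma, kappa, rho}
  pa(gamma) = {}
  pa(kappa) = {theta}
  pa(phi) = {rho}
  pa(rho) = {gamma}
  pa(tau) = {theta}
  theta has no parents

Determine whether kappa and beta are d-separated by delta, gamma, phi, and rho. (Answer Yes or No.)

No

We examine all 4 paths between kappa and beta:
Path 1: kappa → delta ← rho → phi → beta
  rho is a fork here and rho is conditioned on, so the path is blocked at rho.
Path 2: kappa → delta ← gamma → rho → phi → beta
  gamma is a fork here and gamma is conditioned on, so the path is blocked at gamma.
Path 3: kappa ← theta → beta
  theta is a fork and theta is not conditioned on — no node blocks this path, so it is active.
Path 4: kappa ← theta → tau → beta
  theta is a fork and theta is not conditioned on; tau is a chain and tau is not conditioned on — no node blocks this path, so it is active.
Since the path kappa ← theta → beta is active, kappa and beta are not d-separated given {delta, gamma, phi, rho}.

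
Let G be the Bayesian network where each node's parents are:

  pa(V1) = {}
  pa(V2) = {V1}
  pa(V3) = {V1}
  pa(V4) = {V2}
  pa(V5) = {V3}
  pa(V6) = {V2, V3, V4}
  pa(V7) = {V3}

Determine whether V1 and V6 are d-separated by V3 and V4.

No — V1 and V6 are not d-separated given {V3, V4}.

Enumerating the 3 paths from V1 to V6 and testing each for blocking by {V3, V4}:
Path 1: V1 → V2 → V4 → V6
  V4 is a chain here and V4 is conditioned on, so the path is blocked at V4.
Path 2: V1 → V2 → V6
  V2 is a chain and V2 is not conditioned on — no node blocks this path, so it is active.
Path 3: V1 → V3 → V6
  V3 is a chain here and V3 is conditioned on, so the path is blocked at V3.
Because an active path exists, V1 and V6 are not d-separated.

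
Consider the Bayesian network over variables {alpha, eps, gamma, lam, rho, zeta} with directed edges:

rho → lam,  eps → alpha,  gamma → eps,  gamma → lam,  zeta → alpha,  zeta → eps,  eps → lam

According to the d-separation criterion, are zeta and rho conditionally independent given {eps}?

Yes

There are 4 undirected paths between zeta and rho; checking each against the conditioning set {eps}:
Path 1: zeta → alpha ← eps → lam ← rho
  alpha is a collider here and neither alpha nor any of its descendants is conditioned on, so the collider stays closed — the path is blocked at alpha.
Path 2: zeta → alpha ← eps ← gamma → lam ← rho
  alpha is a collider here and neither alpha nor any of its descendants is conditioned on, so the collider stays closed — the path is blocked at alpha.
Path 3: zeta → eps → lam ← rho
  eps is a chain here and eps is conditioned on, so the path is blocked at eps.
Path 4: zeta → eps ← gamma → lam ← rho
  lam is a collider here and neither lam nor any of its descendants is conditioned on, so the collider stays closed — the path is blocked at lam.
Every path is blocked, so zeta and rho are d-separated given {eps}.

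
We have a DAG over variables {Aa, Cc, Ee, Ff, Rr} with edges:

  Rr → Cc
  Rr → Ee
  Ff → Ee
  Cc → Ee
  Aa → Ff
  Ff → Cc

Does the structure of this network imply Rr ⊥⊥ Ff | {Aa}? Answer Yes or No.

Yes

Enumerating the 4 paths from Rr to Ff and testing each for blocking by {Aa}:
  1. Rr → Ee ← Ff — Ee:collider[blocks] ⇒ blocked
  2. Rr → Ee ← Cc ← Ff — Ee:collider[blocks]; Cc:chain[open] ⇒ blocked
  3. Rr → Cc ← Ff — Cc:collider[blocks] ⇒ blocked
  4. Rr → Cc → Ee ← Ff — Cc:chain[open]; Ee:collider[blocks] ⇒ blocked
All paths are blocked; Rr ⊥ Ff | {Aa} holds.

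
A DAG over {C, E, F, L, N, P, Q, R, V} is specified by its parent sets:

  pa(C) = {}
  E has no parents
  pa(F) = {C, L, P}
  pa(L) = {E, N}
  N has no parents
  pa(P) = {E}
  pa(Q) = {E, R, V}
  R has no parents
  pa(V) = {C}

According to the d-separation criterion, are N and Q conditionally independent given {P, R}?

We examine all 4 paths between N and Q:
  1. N → L ← E → P → F ← C → V → Q — L:collider[blocks]; E:fork[open]; P:chain[blocks]; F:collider[blocks]; C:fork[open]; V:chain[open] ⇒ blocked
  2. N → L ← E → Q — L:collider[blocks]; E:fork[open] ⇒ blocked
  3. N → L → F ← P ← E → Q — L:chain[open]; F:collider[blocks]; P:chain[blocks]; E:fork[open] ⇒ blocked
  4. N → L → F ← C → V → Q — L:chain[open]; F:collider[blocks]; C:fork[open]; V:chain[open] ⇒ blocked
Since every path is blocked, d-separation holds.

Yes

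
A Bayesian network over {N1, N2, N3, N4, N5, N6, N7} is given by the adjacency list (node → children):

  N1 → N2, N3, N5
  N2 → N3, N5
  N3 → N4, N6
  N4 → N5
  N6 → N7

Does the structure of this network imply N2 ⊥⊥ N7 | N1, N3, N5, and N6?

Yes

There are 5 undirected paths between N2 and N7; checking each against the conditioning set {N1, N3, N5, N6}:
  1. N2 → N3 → N6 → N7 — N3:chain[blocks]; N6:chain[blocks] ⇒ blocked
  2. N2 → N5 ← N4 ← N3 → N6 → N7 — N5:collider[open]; N4:chain[open]; N3:fork[blocks]; N6:chain[blocks] ⇒ blocked
  3. N2 → N5 ← N1 → N3 → N6 → N7 — N5:collider[open]; N1:fork[blocks]; N3:chain[blocks]; N6:chain[blocks] ⇒ blocked
  4. N2 ← N1 → N3 → N6 → N7 — N1:fork[blocks]; N3:chain[blocks]; N6:chain[blocks] ⇒ blocked
  5. N2 ← N1 → N5 ← N4 ← N3 → N6 → N7 — N1:fork[blocks]; N5:collider[open]; N4:chain[open]; N3:fork[blocks]; N6:chain[blocks] ⇒ blocked
Every path is blocked, so N2 and N7 are d-separated given {N1, N3, N5, N6}.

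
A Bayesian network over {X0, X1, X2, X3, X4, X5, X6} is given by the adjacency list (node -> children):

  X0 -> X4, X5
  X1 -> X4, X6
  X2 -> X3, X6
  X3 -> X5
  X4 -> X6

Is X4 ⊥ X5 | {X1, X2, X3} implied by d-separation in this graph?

No — X4 and X5 are not d-separated given {X1, X2, X3}.

We examine all 3 paths between X4 and X5:
Path 1: X4 ← X0 → X5
  X0 is a fork and X0 is not conditioned on — no node blocks this path, so it is active.
Path 2: X4 → X6 ← X2 → X3 → X5
  X6 is a collider here and neither X6 nor any of its descendants is conditioned on, so the collider stays closed — the path is blocked at X6.
Path 3: X4 ← X1 → X6 ← X2 → X3 → X5
  X1 is a fork here and X1 is conditioned on, so the path is blocked at X1.
Since the path X4 ← X0 → X5 is active, X4 and X5 are not d-separated given {X1, X2, X3}.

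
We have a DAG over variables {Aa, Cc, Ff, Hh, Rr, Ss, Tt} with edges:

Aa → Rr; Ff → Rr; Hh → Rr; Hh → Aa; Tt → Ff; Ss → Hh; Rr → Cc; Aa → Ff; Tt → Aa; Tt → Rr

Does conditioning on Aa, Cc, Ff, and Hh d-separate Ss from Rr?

6 paths connect Ss and Rr; each must be blocked for d-separation to hold:
Path 1: Ss → Hh → Aa ← Tt → Ff → Rr
  Hh is a chain here and Hh is conditioned on, so the path is blocked at Hh.
Path 2: Ss → Hh → Aa ← Tt → Rr
  Hh is a chain here and Hh is conditioned on, so the path is blocked at Hh.
Path 3: Ss → Hh → Aa → Ff ← Tt → Rr
  Hh is a chain here and Hh is conditioned on, so the path is blocked at Hh.
Path 4: Ss → Hh → Aa → Ff → Rr
  Hh is a chain here and Hh is conditioned on, so the path is blocked at Hh.
Path 5: Ss → Hh → Aa → Rr
  Hh is a chain here and Hh is conditioned on, so the path is blocked at Hh.
Path 6: Ss → Hh → Rr
  Hh is a chain here and Hh is conditioned on, so the path is blocked at Hh.
Every path is blocked, so Ss and Rr are d-separated given {Aa, Cc, Ff, Hh}.

Yes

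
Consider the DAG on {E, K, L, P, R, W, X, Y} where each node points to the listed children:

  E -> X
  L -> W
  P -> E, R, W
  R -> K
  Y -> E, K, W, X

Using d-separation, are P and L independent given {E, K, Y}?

Yes

4 paths connect P and L; each must be blocked for d-separation to hold:
  1. P → W ← L — W:collider[blocks] ⇒ blocked
  2. P → R → K ← Y → W ← L — R:chain[open]; K:collider[open]; Y:fork[blocks]; W:collider[blocks] ⇒ blocked
  3. P → E → X ← Y → W ← L — E:chain[blocks]; X:collider[blocks]; Y:fork[blocks]; W:collider[blocks] ⇒ blocked
  4. P → E ← Y → W ← L — E:collider[open]; Y:fork[blocks]; W:collider[blocks] ⇒ blocked
Every path is blocked, so P and L are d-separated given {E, K, Y}.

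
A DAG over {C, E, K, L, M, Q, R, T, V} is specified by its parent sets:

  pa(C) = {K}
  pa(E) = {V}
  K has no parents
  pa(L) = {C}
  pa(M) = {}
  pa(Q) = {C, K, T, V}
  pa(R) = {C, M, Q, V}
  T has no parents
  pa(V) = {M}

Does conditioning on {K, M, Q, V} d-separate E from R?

We examine all 5 paths between E and R:
Path 1: E ← V ← M → R
  V is a chain here and V is conditioned on, so the path is blocked at V.
Path 2: E ← V → Q ← K → C → R
  V is a fork here and V is conditioned on, so the path is blocked at V.
Path 3: E ← V → Q ← C → R
  V is a fork here and V is conditioned on, so the path is blocked at V.
Path 4: E ← V → Q → R
  V is a fork here and V is conditioned on, so the path is blocked at V.
Path 5: E ← V → R
  V is a fork here and V is conditioned on, so the path is blocked at V.
Every path is blocked, so E and R are d-separated given {K, M, Q, V}.

Yes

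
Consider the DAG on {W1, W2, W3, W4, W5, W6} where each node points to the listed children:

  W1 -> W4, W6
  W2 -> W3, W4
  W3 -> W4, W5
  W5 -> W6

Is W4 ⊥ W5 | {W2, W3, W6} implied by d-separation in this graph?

Enumerating the 3 paths from W4 to W5 and testing each for blocking by {W2, W3, W6}:
Path 1: W4 ← W3 → W5
  W3 is a fork here and W3 is conditioned on, so the path is blocked at W3.
Path 2: W4 ← W2 → W3 → W5
  W2 is a fork here and W2 is conditioned on, so the path is blocked at W2.
Path 3: W4 ← W1 → W6 ← W5
  W1 is a fork and W1 is not conditioned on; W6 is a collider and W6 is conditioned on, which opens it — no node blocks this path, so it is active.
Because an active path exists, W4 and W5 are not d-separated.

No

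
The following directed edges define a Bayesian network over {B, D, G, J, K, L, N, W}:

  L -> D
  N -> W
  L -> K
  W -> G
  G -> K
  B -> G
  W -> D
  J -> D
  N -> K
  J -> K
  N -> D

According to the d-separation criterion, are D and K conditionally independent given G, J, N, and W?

No

6 paths connect D and K; each must be blocked for d-separation to hold:
  1. D ← J → K — J:fork[blocks] ⇒ blocked
  2. D ← N → K — N:fork[blocks] ⇒ blocked
  3. D ← N → W → G → K — N:fork[blocks]; W:chain[blocks]; G:chain[blocks] ⇒ blocked
  4. D ← W → G → K — W:fork[blocks]; G:chain[blocks] ⇒ blocked
  5. D ← W ← N → K — W:chain[blocks]; N:fork[blocks] ⇒ blocked
  6. D ← L → K — L:fork[open] ⇒ active
Because an active path exists, D and K are not d-separated.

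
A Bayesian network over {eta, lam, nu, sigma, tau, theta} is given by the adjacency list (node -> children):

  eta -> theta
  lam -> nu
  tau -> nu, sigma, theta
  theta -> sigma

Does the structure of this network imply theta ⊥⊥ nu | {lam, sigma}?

No

There are 2 undirected paths between theta and nu; checking each against the conditioning set {lam, sigma}:
  1. theta ← tau → nu — tau:fork[open] ⇒ active
  2. theta → sigma ← tau → nu — sigma:collider[open]; tau:fork[open] ⇒ active
Since the path theta ← tau → nu is active, theta and nu are not d-separated given {lam, sigma}.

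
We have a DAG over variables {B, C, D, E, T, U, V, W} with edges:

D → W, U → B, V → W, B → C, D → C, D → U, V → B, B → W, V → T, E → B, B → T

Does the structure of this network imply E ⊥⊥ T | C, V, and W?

No

5 paths connect E and T; each must be blocked for d-separation to hold:
  1. E → B → C ← D → W ← V → T — B:chain[open]; C:collider[open]; D:fork[open]; W:collider[open]; V:fork[blocks] ⇒ blocked
  2. E → B ← V → T — B:collider[open]; V:fork[blocks] ⇒ blocked
  3. E → B → T — B:chain[open] ⇒ active
  4. E → B → W ← V → T — B:chain[open]; W:collider[open]; V:fork[blocks] ⇒ blocked
  5. E → B ← U ← D → W ← V → T — B:collider[open]; U:chain[open]; D:fork[open]; W:collider[open]; V:fork[blocks] ⇒ blocked
At least one path is unblocked, so d-separation fails.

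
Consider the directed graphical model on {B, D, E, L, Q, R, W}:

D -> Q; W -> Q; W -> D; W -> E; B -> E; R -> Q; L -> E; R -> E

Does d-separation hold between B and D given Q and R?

We examine all 4 paths between B and D:
Path 1: B → E ← R → Q ← D
  E is a collider here and neither E nor any of its descendants is conditioned on, so the collider stays closed — the path is blocked at E.
Path 2: B → E ← R → Q ← W → D
  E is a collider here and neither E nor any of its descendants is conditioned on, so the collider stays closed — the path is blocked at E.
Path 3: B → E ← W → D
  E is a collider here and neither E nor any of its descendants is conditioned on, so the collider stays closed — the path is blocked at E.
Path 4: B → E ← W → Q ← D
  E is a collider here and neither E nor any of its descendants is conditioned on, so the collider stays closed — the path is blocked at E.
Since every path is blocked, d-separation holds.

Yes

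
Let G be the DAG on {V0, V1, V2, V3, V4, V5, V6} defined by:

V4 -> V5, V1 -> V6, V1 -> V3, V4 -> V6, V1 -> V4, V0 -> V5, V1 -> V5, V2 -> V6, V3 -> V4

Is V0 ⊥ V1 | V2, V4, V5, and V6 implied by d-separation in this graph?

We examine all 4 paths between V0 and V1:
  1. V0 → V5 ← V4 → V6 ← V1 — V5:collider[open]; V4:fork[blocks]; V6:collider[open] ⇒ blocked
  2. V0 → V5 ← V4 ← V3 ← V1 — V5:collider[open]; V4:chain[blocks]; V3:chain[open] ⇒ blocked
  3. V0 → V5 ← V4 ← V1 — V5:collider[open]; V4:chain[blocks] ⇒ blocked
  4. V0 → V5 ← V1 — V5:collider[open] ⇒ active
At least one path is unblocked, so d-separation fails.

No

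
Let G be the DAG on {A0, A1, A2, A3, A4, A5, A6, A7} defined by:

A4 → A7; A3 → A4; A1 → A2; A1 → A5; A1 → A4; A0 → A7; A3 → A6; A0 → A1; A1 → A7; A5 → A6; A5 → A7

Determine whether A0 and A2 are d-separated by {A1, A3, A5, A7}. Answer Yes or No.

6 paths connect A0 and A2; each must be blocked for d-separation to hold:
Path 1: A0 → A7 ← A5 → A6 ← A3 → A4 ← A1 → A2
  A5 is a fork here and A5 is conditioned on, so the path is blocked at A5.
Path 2: A0 → A7 ← A5 ← A1 → A2
  A5 is a chain here and A5 is conditioned on, so the path is blocked at A5.
Path 3: A0 → A7 ← A4 ← A1 → A2
  A1 is a fork here and A1 is conditioned on, so the path is blocked at A1.
Path 4: A0 → A7 ← A4 ← A3 → A6 ← A5 ← A1 → A2
  A3 is a fork here and A3 is conditioned on, so the path is blocked at A3.
Path 5: A0 → A7 ← A1 → A2
  A1 is a fork here and A1 is conditioned on, so the path is blocked at A1.
Path 6: A0 → A1 → A2
  A1 is a chain here and A1 is conditioned on, so the path is blocked at A1.
Every path is blocked, so A0 and A2 are d-separated given {A1, A3, A5, A7}.

Yes — A0 and A2 are d-separated given {A1, A3, A5, A7}.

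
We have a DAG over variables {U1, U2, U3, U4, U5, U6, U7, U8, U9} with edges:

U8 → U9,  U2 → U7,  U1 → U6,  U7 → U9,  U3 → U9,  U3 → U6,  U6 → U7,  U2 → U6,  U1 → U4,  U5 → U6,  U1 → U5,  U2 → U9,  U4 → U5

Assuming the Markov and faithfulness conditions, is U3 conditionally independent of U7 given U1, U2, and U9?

No — U3 and U7 are not d-separated given {U1, U2, U9}.

6 paths connect U3 and U7; each must be blocked for d-separation to hold:
Path 1: U3 → U6 → U7
  U6 is a chain and U6 is not conditioned on — no node blocks this path, so it is active.
Path 2: U3 → U6 ← U2 → U7
  U2 is a fork here and U2 is conditioned on, so the path is blocked at U2.
Path 3: U3 → U6 ← U2 → U9 ← U7
  U2 is a fork here and U2 is conditioned on, so the path is blocked at U2.
Path 4: U3 → U9 ← U7
  U9 is a collider and U9 is conditioned on, which opens it — no node blocks this path, so it is active.
Path 5: U3 → U9 ← U2 → U7
  U2 is a fork here and U2 is conditioned on, so the path is blocked at U2.
Path 6: U3 → U9 ← U2 → U6 → U7
  U2 is a fork here and U2 is conditioned on, so the path is blocked at U2.
At least one path is unblocked, so d-separation fails.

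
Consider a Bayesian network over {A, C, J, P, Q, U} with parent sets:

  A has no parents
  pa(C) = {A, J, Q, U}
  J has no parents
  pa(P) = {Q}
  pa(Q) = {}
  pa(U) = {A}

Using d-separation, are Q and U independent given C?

Enumerating the 2 paths from Q to U and testing each for blocking by {C}:
Path 1: Q → C ← A → U
  C is a collider and C is conditioned on, which opens it; A is a fork and A is not conditioned on — no node blocks this path, so it is active.
Path 2: Q → C ← U
  C is a collider and C is conditioned on, which opens it — no node blocks this path, so it is active.
Since the path Q → C ← A → U is active, Q and U are not d-separated given {C}.

No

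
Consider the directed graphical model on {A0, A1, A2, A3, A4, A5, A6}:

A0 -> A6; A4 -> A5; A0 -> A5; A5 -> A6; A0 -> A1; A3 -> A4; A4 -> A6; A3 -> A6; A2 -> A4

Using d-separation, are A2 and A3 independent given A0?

We examine all 4 paths between A2 and A3:
  1. A2 → A4 ← A3 — A4:collider[blocks] ⇒ blocked
  2. A2 → A4 → A6 ← A3 — A4:chain[open]; A6:collider[blocks] ⇒ blocked
  3. A2 → A4 → A5 ← A0 → A6 ← A3 — A4:chain[open]; A5:collider[blocks]; A0:fork[blocks]; A6:collider[blocks] ⇒ blocked
  4. A2 → A4 → A5 → A6 ← A3 — A4:chain[open]; A5:chain[open]; A6:collider[blocks] ⇒ blocked
Since every path is blocked, d-separation holds.

Yes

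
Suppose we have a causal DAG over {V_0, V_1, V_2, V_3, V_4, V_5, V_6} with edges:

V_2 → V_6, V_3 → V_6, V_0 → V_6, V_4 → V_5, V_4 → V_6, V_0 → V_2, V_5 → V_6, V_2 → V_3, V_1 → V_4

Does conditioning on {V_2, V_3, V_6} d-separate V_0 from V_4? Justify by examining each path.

No

We examine all 6 paths between V_0 and V_4:
Path 1: V_0 → V_2 → V_6 ← V_5 ← V_4
  V_2 is a chain here and V_2 is conditioned on, so the path is blocked at V_2.
Path 2: V_0 → V_2 → V_6 ← V_4
  V_2 is a chain here and V_2 is conditioned on, so the path is blocked at V_2.
Path 3: V_0 → V_2 → V_3 → V_6 ← V_5 ← V_4
  V_2 is a chain here and V_2 is conditioned on, so the path is blocked at V_2.
Path 4: V_0 → V_2 → V_3 → V_6 ← V_4
  V_2 is a chain here and V_2 is conditioned on, so the path is blocked at V_2.
Path 5: V_0 → V_6 ← V_5 ← V_4
  V_6 is a collider and V_6 is conditioned on, which opens it; V_5 is a chain and V_5 is not conditioned on — no node blocks this path, so it is active.
Path 6: V_0 → V_6 ← V_4
  V_6 is a collider and V_6 is conditioned on, which opens it — no node blocks this path, so it is active.
Because an active path exists, V_0 and V_4 are not d-separated.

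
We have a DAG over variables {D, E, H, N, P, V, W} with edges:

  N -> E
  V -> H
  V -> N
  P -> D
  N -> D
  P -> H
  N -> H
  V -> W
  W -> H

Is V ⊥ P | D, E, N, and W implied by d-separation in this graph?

Yes

6 paths connect V and P; each must be blocked for d-separation to hold:
  1. V → H ← P — H:collider[blocks] ⇒ blocked
  2. V → H ← N → D ← P — H:collider[blocks]; N:fork[blocks]; D:collider[open] ⇒ blocked
  3. V → N → D ← P — N:chain[blocks]; D:collider[open] ⇒ blocked
  4. V → N → H ← P — N:chain[blocks]; H:collider[blocks] ⇒ blocked
  5. V → W → H ← P — W:chain[blocks]; H:collider[blocks] ⇒ blocked
  6. V → W → H ← N → D ← P — W:chain[blocks]; H:collider[blocks]; N:fork[blocks]; D:collider[open] ⇒ blocked
All paths are blocked; V ⊥ P | {D, E, N, W} holds.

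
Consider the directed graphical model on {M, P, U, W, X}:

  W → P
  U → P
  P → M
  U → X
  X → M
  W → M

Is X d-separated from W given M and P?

There are 4 undirected paths between X and W; checking each against the conditioning set {M, P}:
Path 1: X → M ← W
  M is a collider and M is conditioned on, which opens it — no node blocks this path, so it is active.
Path 2: X → M ← P ← W
  P is a chain here and P is conditioned on, so the path is blocked at P.
Path 3: X ← U → P → M ← W
  P is a chain here and P is conditioned on, so the path is blocked at P.
Path 4: X ← U → P ← W
  U is a fork and U is not conditioned on; P is a collider and P is conditioned on, which opens it — no node blocks this path, so it is active.
Because an active path exists, X and W are not d-separated.

No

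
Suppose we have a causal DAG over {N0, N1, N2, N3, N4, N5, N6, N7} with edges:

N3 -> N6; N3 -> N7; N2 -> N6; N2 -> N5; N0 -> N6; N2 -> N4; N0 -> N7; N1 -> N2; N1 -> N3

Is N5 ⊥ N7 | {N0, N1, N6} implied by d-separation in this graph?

4 paths connect N5 and N7; each must be blocked for d-separation to hold:
Path 1: N5 ← N2 → N6 ← N3 → N7
  N2 is a fork and N2 is not conditioned on; N6 is a collider and N6 is conditioned on, which opens it; N3 is a fork and N3 is not conditioned on — no node blocks this path, so it is active.
Path 2: N5 ← N2 → N6 ← N0 → N7
  N0 is a fork here and N0 is conditioned on, so the path is blocked at N0.
Path 3: N5 ← N2 ← N1 → N3 → N6 ← N0 → N7
  N1 is a fork here and N1 is conditioned on, so the path is blocked at N1.
Path 4: N5 ← N2 ← N1 → N3 → N7
  N1 is a fork here and N1 is conditioned on, so the path is blocked at N1.
Because an active path exists, N5 and N7 are not d-separated.

No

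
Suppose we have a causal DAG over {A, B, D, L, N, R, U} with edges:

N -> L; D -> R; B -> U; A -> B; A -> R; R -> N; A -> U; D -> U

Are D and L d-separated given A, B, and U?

We examine all 3 paths between D and L:
  1. D → R → N → L — R:chain[open]; N:chain[open] ⇒ active
  2. D → U ← B ← A → R → N → L — U:collider[open]; B:chain[blocks]; A:fork[blocks]; R:chain[open]; N:chain[open] ⇒ blocked
  3. D → U ← A → R → N → L — U:collider[open]; A:fork[blocks]; R:chain[open]; N:chain[open] ⇒ blocked
Since the path D → R → N → L is active, D and L are not d-separated given {A, B, U}.

No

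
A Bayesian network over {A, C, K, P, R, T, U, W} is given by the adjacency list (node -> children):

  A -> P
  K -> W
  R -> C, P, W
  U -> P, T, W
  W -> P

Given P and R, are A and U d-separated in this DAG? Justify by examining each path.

Enumerating the 3 paths from A to U and testing each for blocking by {P, R}:
Path 1: A → P ← U
  P is a collider and P is conditioned on, which opens it — no node blocks this path, so it is active.
Path 2: A → P ← R → W ← U
  R is a fork here and R is conditioned on, so the path is blocked at R.
Path 3: A → P ← W ← U
  P is a collider and P is conditioned on, which opens it; W is a chain and W is not conditioned on — no node blocks this path, so it is active.
Because an active path exists, A and U are not d-separated.

No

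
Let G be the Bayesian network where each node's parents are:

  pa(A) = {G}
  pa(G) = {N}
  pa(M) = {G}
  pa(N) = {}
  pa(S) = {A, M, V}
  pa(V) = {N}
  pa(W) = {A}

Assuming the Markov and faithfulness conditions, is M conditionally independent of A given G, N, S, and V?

4 paths connect M and A; each must be blocked for d-separation to hold:
  1. M → S ← A — S:collider[open] ⇒ active
  2. M → S ← V ← N → G → A — S:collider[open]; V:chain[blocks]; N:fork[blocks]; G:chain[blocks] ⇒ blocked
  3. M ← G → A — G:fork[blocks] ⇒ blocked
  4. M ← G ← N → V → S ← A — G:chain[blocks]; N:fork[blocks]; V:chain[blocks]; S:collider[open] ⇒ blocked
Because an active path exists, M and A are not d-separated.

No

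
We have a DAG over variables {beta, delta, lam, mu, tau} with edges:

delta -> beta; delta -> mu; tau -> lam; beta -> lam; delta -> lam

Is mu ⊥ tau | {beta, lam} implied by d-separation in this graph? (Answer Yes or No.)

Enumerating the 2 paths from mu to tau and testing each for blocking by {beta, lam}:
  1. mu ← delta → lam ← tau — delta:fork[open]; lam:collider[open] ⇒ active
  2. mu ← delta → beta → lam ← tau — delta:fork[open]; beta:chain[blocks]; lam:collider[open] ⇒ blocked
At least one path is unblocked, so d-separation fails.

No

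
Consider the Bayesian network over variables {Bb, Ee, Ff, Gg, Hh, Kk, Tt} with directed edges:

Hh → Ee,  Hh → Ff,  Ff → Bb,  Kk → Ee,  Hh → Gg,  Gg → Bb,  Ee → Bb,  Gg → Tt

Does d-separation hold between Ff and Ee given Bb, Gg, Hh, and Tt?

Enumerating the 4 paths from Ff to Ee and testing each for blocking by {Bb, Gg, Hh, Tt}:
Path 1: Ff → Bb ← Ee
  Bb is a collider and Bb is conditioned on, which opens it — no node blocks this path, so it is active.
Path 2: Ff → Bb ← Gg ← Hh → Ee
  Gg is a chain here and Gg is conditioned on, so the path is blocked at Gg.
Path 3: Ff ← Hh → Ee
  Hh is a fork here and Hh is conditioned on, so the path is blocked at Hh.
Path 4: Ff ← Hh → Gg → Bb ← Ee
  Hh is a fork here and Hh is conditioned on, so the path is blocked at Hh.
Because an active path exists, Ff and Ee are not d-separated.

No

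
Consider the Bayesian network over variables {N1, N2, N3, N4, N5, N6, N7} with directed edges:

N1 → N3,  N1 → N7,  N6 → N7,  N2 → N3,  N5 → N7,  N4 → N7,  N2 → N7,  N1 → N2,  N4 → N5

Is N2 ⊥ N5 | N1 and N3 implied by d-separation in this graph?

There are 6 undirected paths between N2 and N5; checking each against the conditioning set {N1, N3}:
  1. N2 → N7 ← N4 → N5 — N7:collider[blocks]; N4:fork[open] ⇒ blocked
  2. N2 → N7 ← N5 — N7:collider[blocks] ⇒ blocked
  3. N2 → N3 ← N1 → N7 ← N4 → N5 — N3:collider[open]; N1:fork[blocks]; N7:collider[blocks]; N4:fork[open] ⇒ blocked
  4. N2 → N3 ← N1 → N7 ← N5 — N3:collider[open]; N1:fork[blocks]; N7:collider[blocks] ⇒ blocked
  5. N2 ← N1 → N7 ← N4 → N5 — N1:fork[blocks]; N7:collider[blocks]; N4:fork[open] ⇒ blocked
  6. N2 ← N1 → N7 ← N5 — N1:fork[blocks]; N7:collider[blocks] ⇒ blocked
All paths are blocked; N2 ⊥ N5 | {N1, N3} holds.

Yes — N2 and N5 are d-separated given {N1, N3}.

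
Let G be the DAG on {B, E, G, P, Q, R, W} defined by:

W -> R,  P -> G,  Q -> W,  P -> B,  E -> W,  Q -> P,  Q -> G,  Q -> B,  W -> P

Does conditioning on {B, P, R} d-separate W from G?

No — W and G are not d-separated given {B, P, R}.

There are 6 undirected paths between W and G; checking each against the conditioning set {B, P, R}:
Path 1: W → P ← Q → G
  P is a collider and P is conditioned on, which opens it; Q is a fork and Q is not conditioned on — no node blocks this path, so it is active.
Path 2: W → P → B ← Q → G
  P is a chain here and P is conditioned on, so the path is blocked at P.
Path 3: W → P → G
  P is a chain here and P is conditioned on, so the path is blocked at P.
Path 4: W ← Q → P → G
  P is a chain here and P is conditioned on, so the path is blocked at P.
Path 5: W ← Q → B ← P → G
  P is a fork here and P is conditioned on, so the path is blocked at P.
Path 6: W ← Q → G
  Q is a fork and Q is not conditioned on — no node blocks this path, so it is active.
Because an active path exists, W and G are not d-separated.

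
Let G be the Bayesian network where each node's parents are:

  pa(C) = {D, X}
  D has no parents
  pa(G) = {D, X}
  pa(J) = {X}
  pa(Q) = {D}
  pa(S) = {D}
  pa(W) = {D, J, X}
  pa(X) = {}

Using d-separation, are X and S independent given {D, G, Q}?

Yes

4 paths connect X and S; each must be blocked for d-separation to hold:
Path 1: X → J → W ← D → S
  W is a collider here and neither W nor any of its descendants is conditioned on, so the collider stays closed — the path is blocked at W.
Path 2: X → W ← D → S
  W is a collider here and neither W nor any of its descendants is conditioned on, so the collider stays closed — the path is blocked at W.
Path 3: X → C ← D → S
  C is a collider here and neither C nor any of its descendants is conditioned on, so the collider stays closed — the path is blocked at C.
Path 4: X → G ← D → S
  D is a fork here and D is conditioned on, so the path is blocked at D.
All paths are blocked; X ⊥ S | {D, G, Q} holds.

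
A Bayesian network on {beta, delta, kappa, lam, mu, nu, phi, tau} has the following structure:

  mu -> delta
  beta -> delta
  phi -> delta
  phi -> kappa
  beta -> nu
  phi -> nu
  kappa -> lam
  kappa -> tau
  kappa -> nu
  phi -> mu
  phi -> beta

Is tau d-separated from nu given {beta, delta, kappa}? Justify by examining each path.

5 paths connect tau and nu; each must be blocked for d-separation to hold:
Path 1: tau ← kappa → nu
  kappa is a fork here and kappa is conditioned on, so the path is blocked at kappa.
Path 2: tau ← kappa ← phi → nu
  kappa is a chain here and kappa is conditioned on, so the path is blocked at kappa.
Path 3: tau ← kappa ← phi → delta ← beta → nu
  kappa is a chain here and kappa is conditioned on, so the path is blocked at kappa.
Path 4: tau ← kappa ← phi → mu → delta ← beta → nu
  kappa is a chain here and kappa is conditioned on, so the path is blocked at kappa.
Path 5: tau ← kappa ← phi → beta → nu
  kappa is a chain here and kappa is conditioned on, so the path is blocked at kappa.
Every path is blocked, so tau and nu are d-separated given {beta, delta, kappa}.

Yes — tau and nu are d-separated given {beta, delta, kappa}.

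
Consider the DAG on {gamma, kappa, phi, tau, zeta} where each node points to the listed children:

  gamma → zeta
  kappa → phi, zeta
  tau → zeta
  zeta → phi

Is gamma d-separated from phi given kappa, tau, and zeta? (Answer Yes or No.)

Enumerating the 2 paths from gamma to phi and testing each for blocking by {kappa, tau, zeta}:
Path 1: gamma → zeta → phi
  zeta is a chain here and zeta is conditioned on, so the path is blocked at zeta.
Path 2: gamma → zeta ← kappa → phi
  kappa is a fork here and kappa is conditioned on, so the path is blocked at kappa.
Since every path is blocked, d-separation holds.

Yes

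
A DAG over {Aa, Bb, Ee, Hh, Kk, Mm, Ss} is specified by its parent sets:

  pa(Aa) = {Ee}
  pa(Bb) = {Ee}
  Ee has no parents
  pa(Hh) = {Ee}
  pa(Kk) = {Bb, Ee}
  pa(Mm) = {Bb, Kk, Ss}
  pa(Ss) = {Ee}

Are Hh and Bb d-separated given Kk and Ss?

No — Hh and Bb are not d-separated given {Kk, Ss}.

We examine all 5 paths between Hh and Bb:
Path 1: Hh ← Ee → Bb
  Ee is a fork and Ee is not conditioned on — no node blocks this path, so it is active.
Path 2: Hh ← Ee → Kk ← Bb
  Ee is a fork and Ee is not conditioned on; Kk is a collider and Kk is conditioned on, which opens it — no node blocks this path, so it is active.
Path 3: Hh ← Ee → Kk → Mm ← Bb
  Kk is a chain here and Kk is conditioned on, so the path is blocked at Kk.
Path 4: Hh ← Ee → Ss → Mm ← Bb
  Ss is a chain here and Ss is conditioned on, so the path is blocked at Ss.
Path 5: Hh ← Ee → Ss → Mm ← Kk ← Bb
  Ss is a chain here and Ss is conditioned on, so the path is blocked at Ss.
At least one path is unblocked, so d-separation fails.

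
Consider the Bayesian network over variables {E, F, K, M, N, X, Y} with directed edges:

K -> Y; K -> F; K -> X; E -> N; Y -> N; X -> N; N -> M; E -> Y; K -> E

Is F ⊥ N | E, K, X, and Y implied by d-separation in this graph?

We examine all 5 paths between F and N:
Path 1: F ← K → Y → N
  K is a fork here and K is conditioned on, so the path is blocked at K.
Path 2: F ← K → Y ← E → N
  K is a fork here and K is conditioned on, so the path is blocked at K.
Path 3: F ← K → E → N
  K is a fork here and K is conditioned on, so the path is blocked at K.
Path 4: F ← K → E → Y → N
  K is a fork here and K is conditioned on, so the path is blocked at K.
Path 5: F ← K → X → N
  K is a fork here and K is conditioned on, so the path is blocked at K.
Since every path is blocked, d-separation holds.

Yes — F and N are d-separated given {E, K, X, Y}.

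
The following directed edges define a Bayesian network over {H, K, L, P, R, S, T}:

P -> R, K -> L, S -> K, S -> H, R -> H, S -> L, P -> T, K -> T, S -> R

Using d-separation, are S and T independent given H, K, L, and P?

4 paths connect S and T; each must be blocked for d-separation to hold:
Path 1: S → L ← K → T
  K is a fork here and K is conditioned on, so the path is blocked at K.
Path 2: S → K → T
  K is a chain here and K is conditioned on, so the path is blocked at K.
Path 3: S → R ← P → T
  P is a fork here and P is conditioned on, so the path is blocked at P.
Path 4: S → H ← R ← P → T
  P is a fork here and P is conditioned on, so the path is blocked at P.
Every path is blocked, so S and T are d-separated given {H, K, L, P}.

Yes — S and T are d-separated given {H, K, L, P}.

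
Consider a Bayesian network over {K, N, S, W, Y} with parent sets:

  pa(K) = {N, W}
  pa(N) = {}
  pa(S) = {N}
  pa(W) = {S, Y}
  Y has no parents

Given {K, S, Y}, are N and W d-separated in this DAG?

Enumerating the 2 paths from N to W and testing each for blocking by {K, S, Y}:
  1. N → S → W — S:chain[blocks] ⇒ blocked
  2. N → K ← W — K:collider[open] ⇒ active
Because an active path exists, N and W are not d-separated.

No — N and W are not d-separated given {K, S, Y}.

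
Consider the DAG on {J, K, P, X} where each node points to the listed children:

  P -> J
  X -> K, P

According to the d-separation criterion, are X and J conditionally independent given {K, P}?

Only one path connects X and J:
Path 1: X → P → J
  P is a chain here and P is conditioned on, so the path is blocked at P.
Since every path is blocked, d-separation holds.

Yes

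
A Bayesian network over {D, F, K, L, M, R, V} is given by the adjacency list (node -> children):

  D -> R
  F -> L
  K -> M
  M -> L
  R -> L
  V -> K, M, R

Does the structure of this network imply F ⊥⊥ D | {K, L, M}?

There are 3 undirected paths between F and D; checking each against the conditioning set {K, L, M}:
Path 1: F → L ← M ← K ← V → R ← D
  M is a chain here and M is conditioned on, so the path is blocked at M.
Path 2: F → L ← M ← V → R ← D
  M is a chain here and M is conditioned on, so the path is blocked at M.
Path 3: F → L ← R ← D
  L is a collider and L is conditioned on, which opens it; R is a chain and R is not conditioned on — no node blocks this path, so it is active.
At least one path is unblocked, so d-separation fails.

No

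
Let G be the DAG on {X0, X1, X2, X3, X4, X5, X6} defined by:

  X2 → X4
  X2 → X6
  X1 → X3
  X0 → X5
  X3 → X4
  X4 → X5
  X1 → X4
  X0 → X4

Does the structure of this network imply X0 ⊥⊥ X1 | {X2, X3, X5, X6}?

4 paths connect X0 and X1; each must be blocked for d-separation to hold:
  1. X0 → X4 ← X1 — X4:collider[open] ⇒ active
  2. X0 → X4 ← X3 ← X1 — X4:collider[open]; X3:chain[blocks] ⇒ blocked
  3. X0 → X5 ← X4 ← X1 — X5:collider[open]; X4:chain[open] ⇒ active
  4. X0 → X5 ← X4 ← X3 ← X1 — X5:collider[open]; X4:chain[open]; X3:chain[blocks] ⇒ blocked
Since the path X0 → X4 ← X1 is active, X0 and X1 are not d-separated given {X2, X3, X5, X6}.

No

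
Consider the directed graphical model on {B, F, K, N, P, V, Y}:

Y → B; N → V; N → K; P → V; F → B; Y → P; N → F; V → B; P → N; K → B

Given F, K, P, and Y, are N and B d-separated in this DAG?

6 paths connect N and B; each must be blocked for d-separation to hold:
Path 1: N ← P → V → B
  P is a fork here and P is conditioned on, so the path is blocked at P.
Path 2: N ← P ← Y → B
  P is a chain here and P is conditioned on, so the path is blocked at P.
Path 3: N → V ← P ← Y → B
  V is a collider here and neither V nor any of its descendants is conditioned on, so the collider stays closed — the path is blocked at V.
Path 4: N → V → B
  V is a chain and V is not conditioned on — no node blocks this path, so it is active.
Path 5: N → K → B
  K is a chain here and K is conditioned on, so the path is blocked at K.
Path 6: N → F → B
  F is a chain here and F is conditioned on, so the path is blocked at F.
Since the path N → V → B is active, N and B are not d-separated given {F, K, P, Y}.

No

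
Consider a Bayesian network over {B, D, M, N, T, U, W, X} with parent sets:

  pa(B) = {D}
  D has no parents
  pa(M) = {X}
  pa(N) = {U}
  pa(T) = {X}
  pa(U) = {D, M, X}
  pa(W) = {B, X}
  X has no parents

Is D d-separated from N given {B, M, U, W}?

Yes

Enumerating the 3 paths from D to N and testing each for blocking by {B, M, U, W}:
  1. D → B → W ← X → M → U → N — B:chain[blocks]; W:collider[open]; X:fork[open]; M:chain[blocks]; U:chain[blocks] ⇒ blocked
  2. D → B → W ← X → U → N — B:chain[blocks]; W:collider[open]; X:fork[open]; U:chain[blocks] ⇒ blocked
  3. D → U → N — U:chain[blocks] ⇒ blocked
Every path is blocked, so D and N are d-separated given {B, M, U, W}.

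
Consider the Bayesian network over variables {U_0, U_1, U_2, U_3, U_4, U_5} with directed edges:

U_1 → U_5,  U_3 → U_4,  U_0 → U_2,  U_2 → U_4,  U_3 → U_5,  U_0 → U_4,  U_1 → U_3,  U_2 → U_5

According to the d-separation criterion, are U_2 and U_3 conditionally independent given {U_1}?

Enumerating the 4 paths from U_2 to U_3 and testing each for blocking by {U_1}:
Path 1: U_2 → U_4 ← U_3
  U_4 is a collider here and neither U_4 nor any of its descendants is conditioned on, so the collider stays closed — the path is blocked at U_4.
Path 2: U_2 ← U_0 → U_4 ← U_3
  U_4 is a collider here and neither U_4 nor any of its descendants is conditioned on, so the collider stays closed — the path is blocked at U_4.
Path 3: U_2 → U_5 ← U_3
  U_5 is a collider here and neither U_5 nor any of its descendants is conditioned on, so the collider stays closed — the path is blocked at U_5.
Path 4: U_2 → U_5 ← U_1 → U_3
  U_5 is a collider here and neither U_5 nor any of its descendants is conditioned on, so the collider stays closed — the path is blocked at U_5.
Every path is blocked, so U_2 and U_3 are d-separated given {U_1}.

Yes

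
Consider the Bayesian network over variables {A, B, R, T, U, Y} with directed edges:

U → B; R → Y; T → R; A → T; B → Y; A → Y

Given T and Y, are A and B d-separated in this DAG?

No — A and B are not d-separated given {T, Y}.

There are 2 undirected paths between A and B; checking each against the conditioning set {T, Y}:
  1. A → Y ← B — Y:collider[open] ⇒ active
  2. A → T → R → Y ← B — T:chain[blocks]; R:chain[open]; Y:collider[open] ⇒ blocked
At least one path is unblocked, so d-separation fails.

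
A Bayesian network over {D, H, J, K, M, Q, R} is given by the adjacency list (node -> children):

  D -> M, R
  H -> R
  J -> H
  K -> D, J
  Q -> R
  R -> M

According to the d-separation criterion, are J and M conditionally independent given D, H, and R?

Yes — J and M are d-separated given {D, H, R}.

There are 4 undirected paths between J and M; checking each against the conditioning set {D, H, R}:
  1. J ← K → D → M — K:fork[open]; D:chain[blocks] ⇒ blocked
  2. J ← K → D → R → M — K:fork[open]; D:chain[blocks]; R:chain[blocks] ⇒ blocked
  3. J → H → R → M — H:chain[blocks]; R:chain[blocks] ⇒ blocked
  4. J → H → R ← D → M — H:chain[blocks]; R:collider[open]; D:fork[blocks] ⇒ blocked
Since every path is blocked, d-separation holds.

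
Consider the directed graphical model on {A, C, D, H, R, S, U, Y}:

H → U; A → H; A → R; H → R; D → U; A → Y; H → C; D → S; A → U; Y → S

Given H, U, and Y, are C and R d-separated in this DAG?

There are 4 undirected paths between C and R; checking each against the conditioning set {H, U, Y}:
Path 1: C ← H ← A → R
  H is a chain here and H is conditioned on, so the path is blocked at H.
Path 2: C ← H → R
  H is a fork here and H is conditioned on, so the path is blocked at H.
Path 3: C ← H → U ← A → R
  H is a fork here and H is conditioned on, so the path is blocked at H.
Path 4: C ← H → U ← D → S ← Y ← A → R
  H is a fork here and H is conditioned on, so the path is blocked at H.
Every path is blocked, so C and R are d-separated given {H, U, Y}.

Yes — C and R are d-separated given {H, U, Y}.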